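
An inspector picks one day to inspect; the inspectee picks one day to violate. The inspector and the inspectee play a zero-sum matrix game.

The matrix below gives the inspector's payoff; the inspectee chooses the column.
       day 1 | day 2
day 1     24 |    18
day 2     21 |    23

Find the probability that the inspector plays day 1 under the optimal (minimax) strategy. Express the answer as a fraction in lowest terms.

1/4

Row minima are 18 and 21, so the inspector's maximin is 21; column maxima are 24 and 23, so the inspectee's minimax is 23. These differ, so the equilibrium is in mixed strategies.
Let the inspector play day 1 with probability p. The inspectee is indifferent when 24p + 21(1−p) = 18p + 23(1−p), giving p = 1/4.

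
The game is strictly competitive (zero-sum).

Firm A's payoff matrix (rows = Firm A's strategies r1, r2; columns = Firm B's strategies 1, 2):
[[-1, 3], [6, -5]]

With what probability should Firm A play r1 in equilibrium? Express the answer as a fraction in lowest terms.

Row minima are -1 and -5, so Firm A's maximin is -1; column maxima are 6 and 3, so Firm B's minimax is 3. These differ, so the equilibrium is in mixed strategies.
Let Firm A play r1 with probability p. Firm B is indifferent when −p + 6(1−p) = 3p − 5(1−p), giving p = 11/15.

11/15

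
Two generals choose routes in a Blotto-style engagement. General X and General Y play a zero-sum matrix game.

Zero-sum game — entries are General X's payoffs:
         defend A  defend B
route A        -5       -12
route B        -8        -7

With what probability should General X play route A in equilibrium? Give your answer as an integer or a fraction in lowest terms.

1/8

Row minima are -12 and -8, so General X's maximin is -8; column maxima are -5 and -7, so General Y's minimax is -7. These differ, so the equilibrium is in mixed strategies.
Let General X play route A with probability p. General Y is indifferent when −5p − 8(1−p) = −12p − 7(1−p), giving p = 1/8.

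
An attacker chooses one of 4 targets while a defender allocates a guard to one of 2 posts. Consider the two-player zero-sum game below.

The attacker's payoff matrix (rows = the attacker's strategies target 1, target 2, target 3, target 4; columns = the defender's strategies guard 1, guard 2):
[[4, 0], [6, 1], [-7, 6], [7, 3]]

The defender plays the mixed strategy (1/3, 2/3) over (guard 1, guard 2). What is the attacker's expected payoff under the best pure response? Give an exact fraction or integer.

13/3

target 1: (4)·(1/3) + (0)·(2/3) = 4/3.
target 2: (6)·(1/3) + (1)·(2/3) = 8/3.
target 3: (-7)·(1/3) + (6)·(2/3) = 5/3.
target 4: (7)·(1/3) + (3)·(2/3) = 13/3.
The best pure response is target 4 with expected payoff 13/3.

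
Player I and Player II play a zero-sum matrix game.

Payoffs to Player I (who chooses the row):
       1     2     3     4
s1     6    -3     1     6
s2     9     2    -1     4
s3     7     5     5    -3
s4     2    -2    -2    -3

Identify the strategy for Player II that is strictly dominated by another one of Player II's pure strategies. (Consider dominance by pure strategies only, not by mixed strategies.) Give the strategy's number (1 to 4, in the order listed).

Player II prefers columns that give Player I less. Compare 1 with 2: -3 < 6, 2 < 9, 5 < 7, -2 < 2.
So 2 strictly dominates 1 for Player II; 1 is strictly dominated.

1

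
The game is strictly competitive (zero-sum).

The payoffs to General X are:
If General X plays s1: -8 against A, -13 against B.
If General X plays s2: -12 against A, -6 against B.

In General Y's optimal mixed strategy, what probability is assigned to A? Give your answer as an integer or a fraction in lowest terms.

Row minima are -13 and -12, so General X's maximin is -12; column maxima are -8 and -6, so General Y's minimax is -8. These differ, so the equilibrium is in mixed strategies.
Let General Y play A with probability q. General X is indifferent when −8q − 13(1−q) = −12q − 6(1−q), giving q = 7/11.

7/11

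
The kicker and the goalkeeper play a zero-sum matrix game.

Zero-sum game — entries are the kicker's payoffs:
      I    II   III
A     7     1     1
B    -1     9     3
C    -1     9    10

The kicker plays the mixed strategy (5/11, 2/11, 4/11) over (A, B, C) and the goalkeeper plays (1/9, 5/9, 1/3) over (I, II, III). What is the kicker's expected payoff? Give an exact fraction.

53/11

Against (1/9, 5/9, 1/3), each row's expected payoff is A: 5/3; B: 53/9; C: 74/9.
Taking the (5/11, 2/11, 4/11)-weighted average: (5/11)·(5/3) + (2/11)·(53/9) + (4/11)·(74/9) = 53/11.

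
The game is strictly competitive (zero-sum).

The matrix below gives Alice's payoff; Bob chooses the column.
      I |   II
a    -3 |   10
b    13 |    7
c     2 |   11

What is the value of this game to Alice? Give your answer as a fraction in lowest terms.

43/5

Row a is strictly dominated by row c, so Alice never plays it.
The remaining 2×2 game on (b, c) × (I, II) has no saddle point. Let Alice play b with probability p; indifference gives 13p + 2(1−p) = 7p + 11(1−p), so p = 3/5.
Similarly Bob's optimal q on I is 4/15, and the value is 13·(4/15) + (7)·(11/15) = 43/5.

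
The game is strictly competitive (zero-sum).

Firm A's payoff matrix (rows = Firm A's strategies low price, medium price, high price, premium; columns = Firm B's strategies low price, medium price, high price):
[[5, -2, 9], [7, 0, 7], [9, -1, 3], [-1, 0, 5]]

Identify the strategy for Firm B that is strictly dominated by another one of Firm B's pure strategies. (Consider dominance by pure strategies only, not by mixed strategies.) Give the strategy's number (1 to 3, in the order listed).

3

Firm B prefers columns that give Firm A less. Compare high price with medium price: -2 < 9, 0 < 7, -1 < 3, 0 < 5.
So medium price strictly dominates high price for Firm B; high price is strictly dominated.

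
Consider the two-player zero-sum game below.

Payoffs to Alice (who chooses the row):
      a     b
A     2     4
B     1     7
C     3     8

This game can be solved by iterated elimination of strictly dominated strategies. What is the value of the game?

Row A is strictly dominated by row C (3>2, 8>4); eliminate A.
Row B is strictly dominated by row C (3>1, 8>7); eliminate B.
Column b is strictly dominated by a for Bob (3<8); eliminate b.
Only (C, a) remains, with payoff 3.

3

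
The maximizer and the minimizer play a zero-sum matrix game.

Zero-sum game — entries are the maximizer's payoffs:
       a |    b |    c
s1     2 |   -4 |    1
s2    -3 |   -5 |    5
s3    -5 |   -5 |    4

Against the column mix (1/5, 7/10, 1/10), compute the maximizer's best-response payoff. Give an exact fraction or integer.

-23/10

s1: (2)·(1/5) + (-4)·(7/10) + (1)·(1/10) = -23/10.
s2: (-3)·(1/5) + (-5)·(7/10) + (5)·(1/10) = -18/5.
s3: (-5)·(1/5) + (-5)·(7/10) + (4)·(1/10) = -41/10.
The best pure response is s1 with expected payoff -23/10.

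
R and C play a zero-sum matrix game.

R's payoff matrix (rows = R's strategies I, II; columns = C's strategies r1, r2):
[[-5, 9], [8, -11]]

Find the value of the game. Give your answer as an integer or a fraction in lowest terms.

17/33

Row minima are -5 and -11, so R's maximin is -5; column maxima are 8 and 9, so C's minimax is 8. These differ, so the equilibrium is in mixed strategies.
Let R play I with probability p. C is indifferent when −5p + 8(1−p) = 9p − 11(1−p), giving p = 19/33.
Let C play r1 with probability q. R is indifferent when −5q + 9(1−q) = 8q − 11(1−q), giving q = 20/33.
The value is -5·(20/33) + (9)·(13/33) = 17/33.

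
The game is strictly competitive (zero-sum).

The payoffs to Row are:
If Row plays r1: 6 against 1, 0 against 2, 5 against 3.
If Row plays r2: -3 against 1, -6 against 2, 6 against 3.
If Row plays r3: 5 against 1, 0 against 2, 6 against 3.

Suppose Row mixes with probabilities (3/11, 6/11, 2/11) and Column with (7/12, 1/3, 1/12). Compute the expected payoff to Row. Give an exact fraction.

-1/12

Against (7/12, 1/3, 1/12), each row's expected payoff is r1: 47/12; r2: -13/4; r3: 41/12.
Taking the (3/11, 6/11, 2/11)-weighted average: (3/11)·(47/12) + (6/11)·(-13/4) + (2/11)·(41/12) = -1/12.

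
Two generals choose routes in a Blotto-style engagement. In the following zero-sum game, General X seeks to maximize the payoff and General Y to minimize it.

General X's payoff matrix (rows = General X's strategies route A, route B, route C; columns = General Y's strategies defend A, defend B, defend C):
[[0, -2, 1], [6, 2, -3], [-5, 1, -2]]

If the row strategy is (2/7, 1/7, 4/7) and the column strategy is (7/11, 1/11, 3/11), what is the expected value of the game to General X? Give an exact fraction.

Against (7/11, 1/11, 3/11), each row's expected payoff is route A: 1/11; route B: 35/11; route C: -40/11.
Taking the (2/7, 1/7, 4/7)-weighted average: (2/7)·(1/11) + (1/7)·(35/11) + (4/7)·(-40/11) = -123/77.

-123/77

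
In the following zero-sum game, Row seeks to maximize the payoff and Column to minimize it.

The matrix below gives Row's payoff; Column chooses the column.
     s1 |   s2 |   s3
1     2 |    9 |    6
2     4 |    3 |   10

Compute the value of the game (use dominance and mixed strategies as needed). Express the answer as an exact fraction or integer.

15/4

Column s3 is strictly dominated by s1 for Column (it gives Row more in every row).
The remaining 2×2 game on (1, 2) × (s1, s2) has no saddle point. Let Row play 1 with probability p; indifference gives 2p + 4(1−p) = 9p + 3(1−p), so p = 1/8.
Similarly Column's optimal q on s1 is 3/4, and the value is 2·(3/4) + (9)·(1/4) = 15/4.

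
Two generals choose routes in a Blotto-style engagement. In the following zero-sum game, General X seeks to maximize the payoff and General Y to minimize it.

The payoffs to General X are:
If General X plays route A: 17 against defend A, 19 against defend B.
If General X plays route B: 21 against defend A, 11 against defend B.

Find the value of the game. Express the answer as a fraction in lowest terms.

53/3

Row minima are 17 and 11, so General X's maximin is 17; column maxima are 21 and 19, so General Y's minimax is 19. These differ, so the equilibrium is in mixed strategies.
Let General X play route A with probability p. General Y is indifferent when 17p + 21(1−p) = 19p + 11(1−p), giving p = 5/6.
Let General Y play defend A with probability q. General X is indifferent when 17q + 19(1−q) = 21q + 11(1−q), giving q = 2/3.
The value is 17·(2/3) + (19)·(1/3) = 53/3.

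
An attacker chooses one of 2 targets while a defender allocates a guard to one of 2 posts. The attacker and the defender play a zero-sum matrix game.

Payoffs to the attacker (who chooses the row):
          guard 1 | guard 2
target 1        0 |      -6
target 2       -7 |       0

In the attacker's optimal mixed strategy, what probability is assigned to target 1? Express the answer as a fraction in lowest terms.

7/13

Row minima are -6 and -7, so the attacker's maximin is -6; column maxima are 0 and 0, so the defender's minimax is 0. These differ, so the equilibrium is in mixed strategies.
Let the attacker play target 1 with probability p. The defender is indifferent when −7(1−p) = −6p, giving p = 7/13.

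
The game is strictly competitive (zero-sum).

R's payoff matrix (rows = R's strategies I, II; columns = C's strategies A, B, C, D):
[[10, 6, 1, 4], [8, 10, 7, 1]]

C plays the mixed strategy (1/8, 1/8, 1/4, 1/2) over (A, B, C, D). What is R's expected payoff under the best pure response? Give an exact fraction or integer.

I: (10)·(1/8) + (6)·(1/8) + (1)·(1/4) + (4)·(1/2) = 17/4.
II: (8)·(1/8) + (10)·(1/8) + (7)·(1/4) + (1)·(1/2) = 9/2.
The best pure response is II with expected payoff 9/2.

9/2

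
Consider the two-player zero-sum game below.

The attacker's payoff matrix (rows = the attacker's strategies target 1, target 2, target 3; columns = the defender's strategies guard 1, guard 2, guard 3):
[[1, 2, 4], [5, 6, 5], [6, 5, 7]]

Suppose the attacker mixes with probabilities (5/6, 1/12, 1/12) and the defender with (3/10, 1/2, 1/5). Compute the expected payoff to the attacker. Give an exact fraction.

161/60

Against (3/10, 1/2, 1/5), each row's expected payoff is target 1: 21/10; target 2: 11/2; target 3: 57/10.
Taking the (5/6, 1/12, 1/12)-weighted average: (5/6)·(21/10) + (1/12)·(11/2) + (1/12)·(57/10) = 161/60.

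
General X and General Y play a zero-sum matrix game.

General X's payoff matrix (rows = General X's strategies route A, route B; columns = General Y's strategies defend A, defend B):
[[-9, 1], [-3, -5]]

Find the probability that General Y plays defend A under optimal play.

1/2

Row minima are -9 and -5, so General X's maximin is -5; column maxima are -3 and 1, so General Y's minimax is -3. These differ, so the equilibrium is in mixed strategies.
Let General Y play defend A with probability q. General X is indifferent when −9q + (1−q) = −3q − 5(1−q), giving q = 1/2.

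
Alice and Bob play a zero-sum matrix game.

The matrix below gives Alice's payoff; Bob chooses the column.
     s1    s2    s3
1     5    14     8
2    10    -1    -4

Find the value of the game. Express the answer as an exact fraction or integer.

100/17

Column s2 is strictly dominated by s3 for Bob (it gives Alice more in every row).
The remaining 2×2 game on (1, 2) × (s1, s3) has no saddle point. Let Alice play 1 with probability p; indifference gives 5p + 10(1−p) = 8p − 4(1−p), so p = 14/17.
Similarly Bob's optimal q on s1 is 12/17, and the value is 5·(12/17) + (8)·(5/17) = 100/17.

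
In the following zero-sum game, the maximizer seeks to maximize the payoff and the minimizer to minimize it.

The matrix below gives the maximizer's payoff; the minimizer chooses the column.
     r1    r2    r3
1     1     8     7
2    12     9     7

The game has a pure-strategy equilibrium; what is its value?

Row minima: 1, 7 → the maximizer's maximin is 7.
Column maxima: 12, 9, 7 → the minimizer's minimax is 7.
They coincide at (2, r3), so the value is 7.

7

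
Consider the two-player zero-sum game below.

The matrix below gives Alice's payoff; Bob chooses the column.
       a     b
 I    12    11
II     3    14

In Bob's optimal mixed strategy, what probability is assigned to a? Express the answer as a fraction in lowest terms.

Row minima are 11 and 3, so Alice's maximin is 11; column maxima are 12 and 14, so Bob's minimax is 12. These differ, so the equilibrium is in mixed strategies.
Let Bob play a with probability q. Alice is indifferent when 12q + 11(1−q) = 3q + 14(1−q), giving q = 1/4.

1/4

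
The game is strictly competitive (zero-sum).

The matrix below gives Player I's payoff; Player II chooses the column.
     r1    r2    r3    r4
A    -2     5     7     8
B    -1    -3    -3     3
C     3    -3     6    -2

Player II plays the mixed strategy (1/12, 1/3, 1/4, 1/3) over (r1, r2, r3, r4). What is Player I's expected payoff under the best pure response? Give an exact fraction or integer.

A: (-2)·(1/12) + (5)·(1/3) + (7)·(1/4) + (8)·(1/3) = 71/12.
B: (-1)·(1/12) + (-3)·(1/3) + (-3)·(1/4) + (3)·(1/3) = -5/6.
C: (3)·(1/12) + (-3)·(1/3) + (6)·(1/4) + (-2)·(1/3) = 1/12.
The best pure response is A with expected payoff 71/12.

71/12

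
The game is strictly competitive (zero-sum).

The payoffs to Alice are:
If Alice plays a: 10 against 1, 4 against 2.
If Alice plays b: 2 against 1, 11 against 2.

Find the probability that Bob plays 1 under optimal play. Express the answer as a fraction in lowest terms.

7/15

Row minima are 4 and 2, so Alice's maximin is 4; column maxima are 10 and 11, so Bob's minimax is 10. These differ, so the equilibrium is in mixed strategies.
Let Bob play 1 with probability q. Alice is indifferent when 10q + 4(1−q) = 2q + 11(1−q), giving q = 7/15.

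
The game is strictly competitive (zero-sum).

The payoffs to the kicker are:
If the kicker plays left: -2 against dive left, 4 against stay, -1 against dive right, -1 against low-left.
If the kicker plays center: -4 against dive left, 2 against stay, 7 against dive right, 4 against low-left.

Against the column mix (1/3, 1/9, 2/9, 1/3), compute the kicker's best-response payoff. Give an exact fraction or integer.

left: (-2)·(1/3) + (4)·(1/9) + (-1)·(2/9) + (-1)·(1/3) = -7/9.
center: (-4)·(1/3) + (2)·(1/9) + (7)·(2/9) + (4)·(1/3) = 16/9.
The best pure response is center with expected payoff 16/9.

16/9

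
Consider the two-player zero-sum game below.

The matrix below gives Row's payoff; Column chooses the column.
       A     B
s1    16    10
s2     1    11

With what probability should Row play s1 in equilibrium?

Row minima are 10 and 1, so Row's maximin is 10; column maxima are 16 and 11, so Column's minimax is 11. These differ, so the equilibrium is in mixed strategies.
Let Row play s1 with probability p. Column is indifferent when 16p + (1−p) = 10p + 11(1−p), giving p = 5/8.

5/8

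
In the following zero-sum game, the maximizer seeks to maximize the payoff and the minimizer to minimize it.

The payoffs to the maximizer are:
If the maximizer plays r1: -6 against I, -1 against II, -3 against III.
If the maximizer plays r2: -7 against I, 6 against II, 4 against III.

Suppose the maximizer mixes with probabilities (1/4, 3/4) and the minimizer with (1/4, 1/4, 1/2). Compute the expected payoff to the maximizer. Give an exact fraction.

Against (1/4, 1/4, 1/2), each row's expected payoff is r1: -13/4; r2: 7/4.
Taking the (1/4, 3/4)-weighted average: (1/4)·(-13/4) + (3/4)·(7/4) = 1/2.

1/2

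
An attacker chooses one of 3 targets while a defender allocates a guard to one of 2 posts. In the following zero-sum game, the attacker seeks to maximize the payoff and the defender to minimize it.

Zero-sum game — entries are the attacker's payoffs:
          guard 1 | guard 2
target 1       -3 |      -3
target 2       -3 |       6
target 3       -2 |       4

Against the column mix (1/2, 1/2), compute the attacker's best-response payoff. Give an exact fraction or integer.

3/2

target 1: (-3)·(1/2) + (-3)·(1/2) = -3.
target 2: (-3)·(1/2) + (6)·(1/2) = 3/2.
target 3: (-2)·(1/2) + (4)·(1/2) = 1.
The best pure response is target 2 with expected payoff 3/2.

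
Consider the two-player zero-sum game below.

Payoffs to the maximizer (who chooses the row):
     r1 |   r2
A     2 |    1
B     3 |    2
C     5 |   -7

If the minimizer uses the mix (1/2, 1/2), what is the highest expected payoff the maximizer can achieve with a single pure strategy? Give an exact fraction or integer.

5/2

A: (2)·(1/2) + (1)·(1/2) = 3/2.
B: (3)·(1/2) + (2)·(1/2) = 5/2.
C: (5)·(1/2) + (-7)·(1/2) = -1.
The best pure response is B with expected payoff 5/2.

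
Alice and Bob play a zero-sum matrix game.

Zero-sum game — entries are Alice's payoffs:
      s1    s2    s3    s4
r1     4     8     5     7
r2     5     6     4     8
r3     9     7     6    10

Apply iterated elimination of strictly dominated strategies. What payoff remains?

6

Row r2 is strictly dominated by row r3 (9>5, 7>6, 6>4, 10>8); eliminate r2.
Column s2 is strictly dominated by s3 for Bob (5<8, 6<7); eliminate s2.
Row r1 is strictly dominated by row r3 (9>4, 6>5, 10>7); eliminate r1.
Column s4 is strictly dominated by s1 for Bob (9<10); eliminate s4.
Column s1 is strictly dominated by s3 for Bob (6<9); eliminate s1.
Only (r3, s3) remains, with payoff 6.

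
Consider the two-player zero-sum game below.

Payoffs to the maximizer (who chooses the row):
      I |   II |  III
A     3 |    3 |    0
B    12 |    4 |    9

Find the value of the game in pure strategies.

Row minima: 0, 4 → the maximizer's maximin is 4.
Column maxima: 12, 4, 9 → the minimizer's minimax is 4.
They coincide at (B, II), so the value is 4.

4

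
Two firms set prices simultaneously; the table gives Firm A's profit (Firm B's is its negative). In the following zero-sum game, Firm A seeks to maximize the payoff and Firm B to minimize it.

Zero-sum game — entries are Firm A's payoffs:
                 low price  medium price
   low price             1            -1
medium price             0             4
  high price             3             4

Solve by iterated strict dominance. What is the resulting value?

3

Row low price is strictly dominated by row high price (3>1, 4>-1); eliminate low price.
Column medium price is strictly dominated by low price for Firm B (0<4, 3<4); eliminate medium price.
Row medium price is strictly dominated by row high price (3>0); eliminate medium price.
Only (high price, low price) remains, with payoff 3.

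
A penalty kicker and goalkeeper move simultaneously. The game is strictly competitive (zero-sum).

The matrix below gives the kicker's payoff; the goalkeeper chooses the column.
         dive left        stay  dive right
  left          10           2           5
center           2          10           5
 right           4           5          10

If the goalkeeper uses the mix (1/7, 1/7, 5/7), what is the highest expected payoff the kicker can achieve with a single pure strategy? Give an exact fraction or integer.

59/7

left: (10)·(1/7) + (2)·(1/7) + (5)·(5/7) = 37/7.
center: (2)·(1/7) + (10)·(1/7) + (5)·(5/7) = 37/7.
right: (4)·(1/7) + (5)·(1/7) + (10)·(5/7) = 59/7.
The best pure response is right with expected payoff 59/7.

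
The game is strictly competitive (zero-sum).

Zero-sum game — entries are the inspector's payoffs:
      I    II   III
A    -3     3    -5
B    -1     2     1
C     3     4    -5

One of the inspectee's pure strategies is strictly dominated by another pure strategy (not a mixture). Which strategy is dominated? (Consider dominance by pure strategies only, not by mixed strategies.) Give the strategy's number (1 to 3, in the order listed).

The inspectee prefers columns that give the inspector less. Compare II with I: -3 < 3, -1 < 2, 3 < 4.
So I strictly dominates II for the inspectee; II is strictly dominated.

2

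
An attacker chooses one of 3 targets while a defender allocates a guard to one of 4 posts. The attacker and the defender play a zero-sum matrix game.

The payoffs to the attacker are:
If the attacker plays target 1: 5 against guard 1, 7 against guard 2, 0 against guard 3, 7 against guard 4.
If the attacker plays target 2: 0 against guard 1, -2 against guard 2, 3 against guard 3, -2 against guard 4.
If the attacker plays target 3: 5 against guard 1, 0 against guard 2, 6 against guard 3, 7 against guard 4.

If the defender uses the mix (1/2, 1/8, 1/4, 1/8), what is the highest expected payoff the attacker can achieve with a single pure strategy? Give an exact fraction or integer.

target 1: (5)·(1/2) + (7)·(1/8) + (0)·(1/4) + (7)·(1/8) = 17/4.
target 2: (0)·(1/2) + (-2)·(1/8) + (3)·(1/4) + (-2)·(1/8) = 1/4.
target 3: (5)·(1/2) + (0)·(1/8) + (6)·(1/4) + (7)·(1/8) = 39/8.
The best pure response is target 3 with expected payoff 39/8.

39/8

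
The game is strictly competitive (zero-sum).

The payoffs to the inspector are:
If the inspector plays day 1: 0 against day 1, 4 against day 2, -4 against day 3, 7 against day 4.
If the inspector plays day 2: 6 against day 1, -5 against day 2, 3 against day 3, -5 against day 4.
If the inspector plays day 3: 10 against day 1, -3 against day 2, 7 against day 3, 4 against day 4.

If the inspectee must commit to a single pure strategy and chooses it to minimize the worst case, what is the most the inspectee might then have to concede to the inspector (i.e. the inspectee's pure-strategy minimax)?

The worst case (largest entry) in each column is day 1: 10, day 2: 4, day 3: 7, day 4: 7.
The best (smallest) of these is 4.

4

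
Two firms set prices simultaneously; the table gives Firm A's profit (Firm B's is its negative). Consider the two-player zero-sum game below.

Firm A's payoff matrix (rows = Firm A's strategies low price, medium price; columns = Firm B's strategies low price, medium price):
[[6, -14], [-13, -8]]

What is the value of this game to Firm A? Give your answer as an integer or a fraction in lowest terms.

-46/5

Row minima are -14 and -13, so Firm A's maximin is -13; column maxima are 6 and -8, so Firm B's minimax is -8. These differ, so the equilibrium is in mixed strategies.
Let Firm A play low price with probability p. Firm B is indifferent when 6p − 13(1−p) = −14p − 8(1−p), giving p = 1/5.
Let Firm B play low price with probability q. Firm A is indifferent when 6q − 14(1−q) = −13q − 8(1−q), giving q = 6/25.
The value is 6·(6/25) + (-14)·(19/25) = -46/5.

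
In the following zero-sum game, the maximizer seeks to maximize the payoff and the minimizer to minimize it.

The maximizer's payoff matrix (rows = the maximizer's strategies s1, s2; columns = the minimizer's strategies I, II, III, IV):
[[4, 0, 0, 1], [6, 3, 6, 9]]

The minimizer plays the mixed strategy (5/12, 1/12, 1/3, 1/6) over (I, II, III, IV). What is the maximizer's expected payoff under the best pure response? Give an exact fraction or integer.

s1: (4)·(5/12) + (0)·(1/12) + (0)·(1/3) + (1)·(1/6) = 11/6.
s2: (6)·(5/12) + (3)·(1/12) + (6)·(1/3) + (9)·(1/6) = 25/4.
The best pure response is s2 with expected payoff 25/4.

25/4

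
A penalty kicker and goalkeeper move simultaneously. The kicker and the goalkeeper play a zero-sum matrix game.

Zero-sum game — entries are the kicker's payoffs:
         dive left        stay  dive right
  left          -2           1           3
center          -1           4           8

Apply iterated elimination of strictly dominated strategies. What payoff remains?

-1

Column dive right is strictly dominated by dive left for the goalkeeper (-2<3, -1<8); eliminate dive right.
Row left is strictly dominated by row center (-1>-2, 4>1); eliminate left.
Column stay is strictly dominated by dive left for the goalkeeper (-1<4); eliminate stay.
Only (center, dive left) remains, with payoff -1.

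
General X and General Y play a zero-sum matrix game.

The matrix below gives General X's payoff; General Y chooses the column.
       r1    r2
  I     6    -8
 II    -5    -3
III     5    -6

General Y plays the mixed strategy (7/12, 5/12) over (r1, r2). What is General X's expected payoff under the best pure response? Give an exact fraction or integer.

I: (6)·(7/12) + (-8)·(5/12) = 1/6.
II: (-5)·(7/12) + (-3)·(5/12) = -25/6.
III: (5)·(7/12) + (-6)·(5/12) = 5/12.
The best pure response is III with expected payoff 5/12.

5/12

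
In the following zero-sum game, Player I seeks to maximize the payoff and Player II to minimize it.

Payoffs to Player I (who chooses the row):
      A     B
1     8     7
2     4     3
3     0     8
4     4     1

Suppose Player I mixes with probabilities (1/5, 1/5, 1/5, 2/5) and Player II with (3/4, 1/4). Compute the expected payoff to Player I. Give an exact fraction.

4

Against (3/4, 1/4), each row's expected payoff is 1: 31/4; 2: 15/4; 3: 2; 4: 13/4.
Taking the (1/5, 1/5, 1/5, 2/5)-weighted average: (1/5)·(31/4) + (1/5)·(15/4) + (1/5)·(2) + (2/5)·(13/4) = 4.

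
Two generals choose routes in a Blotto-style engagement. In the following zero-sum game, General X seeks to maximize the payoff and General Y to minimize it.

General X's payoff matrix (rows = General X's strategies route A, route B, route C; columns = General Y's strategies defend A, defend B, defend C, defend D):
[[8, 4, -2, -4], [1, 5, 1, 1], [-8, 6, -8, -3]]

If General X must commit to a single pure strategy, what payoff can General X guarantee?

1

The worst-case payoff for each row is route A: -4, route B: 1, route C: -8.
The best of these is 1.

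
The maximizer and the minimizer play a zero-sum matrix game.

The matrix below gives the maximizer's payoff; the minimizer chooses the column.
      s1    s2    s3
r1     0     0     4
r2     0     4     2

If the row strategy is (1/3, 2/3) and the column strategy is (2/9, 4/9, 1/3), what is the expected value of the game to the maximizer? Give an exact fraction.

56/27

Against (2/9, 4/9, 1/3), each row's expected payoff is r1: 4/3; r2: 22/9.
Taking the (1/3, 2/3)-weighted average: (1/3)·(4/3) + (2/3)·(22/9) = 56/27.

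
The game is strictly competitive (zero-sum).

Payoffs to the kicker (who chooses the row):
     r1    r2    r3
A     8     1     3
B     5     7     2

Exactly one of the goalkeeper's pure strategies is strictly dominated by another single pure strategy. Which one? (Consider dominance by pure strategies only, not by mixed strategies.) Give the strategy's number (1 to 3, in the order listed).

1

The goalkeeper prefers columns that give the kicker less. Compare r1 with r3: 3 < 8, 2 < 5.
So r3 strictly dominates r1 for the goalkeeper; r1 is strictly dominated.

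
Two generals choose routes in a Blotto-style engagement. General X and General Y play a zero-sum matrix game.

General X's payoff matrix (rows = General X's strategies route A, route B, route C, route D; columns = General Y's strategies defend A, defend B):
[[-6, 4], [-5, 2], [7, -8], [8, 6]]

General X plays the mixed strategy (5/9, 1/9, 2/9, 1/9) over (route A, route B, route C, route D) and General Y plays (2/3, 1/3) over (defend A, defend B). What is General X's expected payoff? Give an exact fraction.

-14/27

Against (2/3, 1/3), each row's expected payoff is route A: -8/3; route B: -8/3; route C: 2; route D: 22/3.
Taking the (5/9, 1/9, 2/9, 1/9)-weighted average: (5/9)·(-8/3) + (1/9)·(-8/3) + (2/9)·(2) + (1/9)·(22/3) = -14/27.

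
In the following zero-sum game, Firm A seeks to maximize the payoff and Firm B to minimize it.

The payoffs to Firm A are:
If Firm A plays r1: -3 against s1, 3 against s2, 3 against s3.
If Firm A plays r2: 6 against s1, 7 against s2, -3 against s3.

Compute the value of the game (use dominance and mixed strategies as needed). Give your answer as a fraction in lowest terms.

Column s2 is strictly dominated by s1 for Firm B (it gives Firm A more in every row).
The remaining 2×2 game on (r1, r2) × (s1, s3) has no saddle point. Let Firm A play r1 with probability p; indifference gives −3p + 6(1−p) = 3p − 3(1−p), so p = 3/5.
Similarly Firm B's optimal q on s1 is 2/5, and the value is -3·(2/5) + (3)·(3/5) = 3/5.

3/5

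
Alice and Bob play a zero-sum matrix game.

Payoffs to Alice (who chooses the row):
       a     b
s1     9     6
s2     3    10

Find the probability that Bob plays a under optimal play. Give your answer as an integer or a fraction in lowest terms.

Row minima are 6 and 3, so Alice's maximin is 6; column maxima are 9 and 10, so Bob's minimax is 9. These differ, so the equilibrium is in mixed strategies.
Let Bob play a with probability q. Alice is indifferent when 9q + 6(1−q) = 3q + 10(1−q), giving q = 2/5.

2/5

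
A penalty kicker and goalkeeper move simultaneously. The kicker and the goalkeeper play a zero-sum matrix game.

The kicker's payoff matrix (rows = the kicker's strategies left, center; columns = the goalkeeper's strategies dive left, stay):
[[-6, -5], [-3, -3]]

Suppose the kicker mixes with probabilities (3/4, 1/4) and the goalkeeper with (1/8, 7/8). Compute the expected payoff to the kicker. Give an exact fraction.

Against (1/8, 7/8), each row's expected payoff is left: -41/8; center: -3.
Taking the (3/4, 1/4)-weighted average: (3/4)·(-41/8) + (1/4)·(-3) = -147/32.

-147/32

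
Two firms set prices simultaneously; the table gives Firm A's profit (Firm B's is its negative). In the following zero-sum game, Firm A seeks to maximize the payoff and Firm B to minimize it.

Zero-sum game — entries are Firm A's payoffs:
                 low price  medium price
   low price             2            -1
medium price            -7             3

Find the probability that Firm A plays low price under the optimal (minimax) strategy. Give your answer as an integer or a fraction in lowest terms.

10/13

Row minima are -1 and -7, so Firm A's maximin is -1; column maxima are 2 and 3, so Firm B's minimax is 2. These differ, so the equilibrium is in mixed strategies.
Let Firm A play low price with probability p. Firm B is indifferent when 2p − 7(1−p) = −p + 3(1−p), giving p = 10/13.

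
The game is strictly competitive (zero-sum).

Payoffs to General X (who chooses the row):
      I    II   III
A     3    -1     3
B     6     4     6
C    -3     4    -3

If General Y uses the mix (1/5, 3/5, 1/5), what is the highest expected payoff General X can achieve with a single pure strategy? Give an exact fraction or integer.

A: (3)·(1/5) + (-1)·(3/5) + (3)·(1/5) = 3/5.
B: (6)·(1/5) + (4)·(3/5) + (6)·(1/5) = 24/5.
C: (-3)·(1/5) + (4)·(3/5) + (-3)·(1/5) = 6/5.
The best pure response is B with expected payoff 24/5.

24/5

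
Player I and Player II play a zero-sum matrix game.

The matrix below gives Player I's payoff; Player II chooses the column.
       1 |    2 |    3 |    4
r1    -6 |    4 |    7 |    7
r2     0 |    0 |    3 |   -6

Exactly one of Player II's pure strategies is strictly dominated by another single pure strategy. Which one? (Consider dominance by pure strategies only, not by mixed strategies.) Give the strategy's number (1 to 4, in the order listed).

3

Player II prefers columns that give Player I less. Compare 3 with 1: -6 < 7, 0 < 3.
So 1 strictly dominates 3 for Player II; 3 is strictly dominated.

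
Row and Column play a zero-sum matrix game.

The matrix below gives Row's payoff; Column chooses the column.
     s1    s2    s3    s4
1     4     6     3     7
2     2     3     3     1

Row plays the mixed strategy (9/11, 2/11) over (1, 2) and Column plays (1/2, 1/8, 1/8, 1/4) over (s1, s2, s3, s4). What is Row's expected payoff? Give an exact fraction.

383/88

Against (1/2, 1/8, 1/8, 1/4), each row's expected payoff is 1: 39/8; 2: 2.
Taking the (9/11, 2/11)-weighted average: (9/11)·(39/8) + (2/11)·(2) = 383/88.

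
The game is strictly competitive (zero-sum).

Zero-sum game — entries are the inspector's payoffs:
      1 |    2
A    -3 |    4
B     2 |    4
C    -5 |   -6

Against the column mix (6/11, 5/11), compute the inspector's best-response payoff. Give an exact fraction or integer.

A: (-3)·(6/11) + (4)·(5/11) = 2/11.
B: (2)·(6/11) + (4)·(5/11) = 32/11.
C: (-5)·(6/11) + (-6)·(5/11) = -60/11.
The best pure response is B with expected payoff 32/11.

32/11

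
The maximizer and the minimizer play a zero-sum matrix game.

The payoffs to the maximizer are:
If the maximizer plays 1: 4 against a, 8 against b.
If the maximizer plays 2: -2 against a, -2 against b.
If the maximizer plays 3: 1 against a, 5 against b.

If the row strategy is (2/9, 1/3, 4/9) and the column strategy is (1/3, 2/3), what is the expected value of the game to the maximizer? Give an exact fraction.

22/9

Against (1/3, 2/3), each row's expected payoff is 1: 20/3; 2: -2; 3: 11/3.
Taking the (2/9, 1/3, 4/9)-weighted average: (2/9)·(20/3) + (1/3)·(-2) + (4/9)·(11/3) = 22/9.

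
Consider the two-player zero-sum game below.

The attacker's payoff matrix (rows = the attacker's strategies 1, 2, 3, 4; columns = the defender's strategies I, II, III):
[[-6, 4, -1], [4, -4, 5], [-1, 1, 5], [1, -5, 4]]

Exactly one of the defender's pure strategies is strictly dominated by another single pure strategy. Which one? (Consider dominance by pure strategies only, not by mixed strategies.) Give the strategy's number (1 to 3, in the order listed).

3

The defender prefers columns that give the attacker less. Compare III with I: -6 < -1, 4 < 5, -1 < 5, 1 < 4.
So I strictly dominates III for the defender; III is strictly dominated.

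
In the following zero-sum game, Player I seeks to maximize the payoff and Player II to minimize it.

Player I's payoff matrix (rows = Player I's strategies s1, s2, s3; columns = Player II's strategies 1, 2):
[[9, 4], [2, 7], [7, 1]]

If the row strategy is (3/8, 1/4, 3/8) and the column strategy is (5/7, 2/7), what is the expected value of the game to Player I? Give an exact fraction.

Against (5/7, 2/7), each row's expected payoff is s1: 53/7; s2: 24/7; s3: 37/7.
Taking the (3/8, 1/4, 3/8)-weighted average: (3/8)·(53/7) + (1/4)·(24/7) + (3/8)·(37/7) = 159/28.

159/28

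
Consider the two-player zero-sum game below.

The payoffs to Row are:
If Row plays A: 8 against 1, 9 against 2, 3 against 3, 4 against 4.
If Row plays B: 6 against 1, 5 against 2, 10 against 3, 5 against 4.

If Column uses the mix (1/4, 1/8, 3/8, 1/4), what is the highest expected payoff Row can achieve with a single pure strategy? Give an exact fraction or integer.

A: (8)·(1/4) + (9)·(1/8) + (3)·(3/8) + (4)·(1/4) = 21/4.
B: (6)·(1/4) + (5)·(1/8) + (10)·(3/8) + (5)·(1/4) = 57/8.
The best pure response is B with expected payoff 57/8.

57/8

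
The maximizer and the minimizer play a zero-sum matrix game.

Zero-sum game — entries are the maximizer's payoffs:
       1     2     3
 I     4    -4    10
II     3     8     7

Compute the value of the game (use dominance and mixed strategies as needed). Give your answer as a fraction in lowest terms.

Column 3 is strictly dominated by 1 for the minimizer (it gives the maximizer more in every row).
The remaining 2×2 game on (I, II) × (1, 2) has no saddle point. Let the maximizer play I with probability p; indifference gives 4p + 3(1−p) = −4p + 8(1−p), so p = 5/13.
Similarly the minimizer's optimal q on 1 is 12/13, and the value is 4·(12/13) + (-4)·(1/13) = 44/13.

44/13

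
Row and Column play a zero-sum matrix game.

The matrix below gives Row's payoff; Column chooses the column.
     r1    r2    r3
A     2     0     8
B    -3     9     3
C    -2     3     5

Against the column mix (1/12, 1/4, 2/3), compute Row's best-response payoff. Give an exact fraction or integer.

A: (2)·(1/12) + (0)·(1/4) + (8)·(2/3) = 11/2.
B: (-3)·(1/12) + (9)·(1/4) + (3)·(2/3) = 4.
C: (-2)·(1/12) + (3)·(1/4) + (5)·(2/3) = 47/12.
The best pure response is A with expected payoff 11/2.

11/2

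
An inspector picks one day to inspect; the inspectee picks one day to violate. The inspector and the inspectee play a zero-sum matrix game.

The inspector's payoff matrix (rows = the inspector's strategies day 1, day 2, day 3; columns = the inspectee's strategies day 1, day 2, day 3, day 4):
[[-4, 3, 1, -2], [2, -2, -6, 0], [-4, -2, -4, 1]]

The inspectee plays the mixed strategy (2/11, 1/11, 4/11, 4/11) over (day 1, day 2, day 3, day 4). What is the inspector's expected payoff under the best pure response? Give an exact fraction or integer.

day 1: (-4)·(2/11) + (3)·(1/11) + (1)·(4/11) + (-2)·(4/11) = -9/11.
day 2: (2)·(2/11) + (-2)·(1/11) + (-6)·(4/11) + (0)·(4/11) = -2.
day 3: (-4)·(2/11) + (-2)·(1/11) + (-4)·(4/11) + (1)·(4/11) = -2.
The best pure response is day 1 with expected payoff -9/11.

-9/11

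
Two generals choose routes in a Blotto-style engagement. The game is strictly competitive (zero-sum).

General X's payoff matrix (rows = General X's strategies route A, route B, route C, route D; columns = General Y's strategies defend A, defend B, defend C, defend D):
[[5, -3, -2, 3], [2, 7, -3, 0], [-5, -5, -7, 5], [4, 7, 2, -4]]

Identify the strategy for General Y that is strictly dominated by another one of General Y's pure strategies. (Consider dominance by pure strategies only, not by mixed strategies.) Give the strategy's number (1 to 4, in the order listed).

1

General Y prefers columns that give General X less. Compare defend A with defend C: -2 < 5, -3 < 2, -7 < -5, 2 < 4.
So defend C strictly dominates defend A for General Y; defend A is strictly dominated.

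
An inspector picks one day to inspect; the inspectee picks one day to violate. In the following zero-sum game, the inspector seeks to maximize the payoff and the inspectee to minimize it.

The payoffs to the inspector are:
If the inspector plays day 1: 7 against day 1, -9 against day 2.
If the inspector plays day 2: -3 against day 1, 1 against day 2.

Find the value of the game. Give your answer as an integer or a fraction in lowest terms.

Row minima are -9 and -3, so the inspector's maximin is -3; column maxima are 7 and 1, so the inspectee's minimax is 1. These differ, so the equilibrium is in mixed strategies.
Let the inspector play day 1 with probability p. The inspectee is indifferent when 7p − 3(1−p) = −9p + (1−p), giving p = 1/5.
Let the inspectee play day 1 with probability q. The inspector is indifferent when 7q − 9(1−q) = −3q + (1−q), giving q = 1/2.
The value is 7·(1/2) + (-9)·(1/2) = -1.

-1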